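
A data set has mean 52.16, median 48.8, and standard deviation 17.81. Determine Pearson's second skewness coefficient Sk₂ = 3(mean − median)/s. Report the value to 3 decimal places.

0.566

Sk₂ = 3(52.16 − 48.8) / 17.81 = 3 × 3.3600 / 17.81
    = 10.0800 / 17.81 ≈ 0.566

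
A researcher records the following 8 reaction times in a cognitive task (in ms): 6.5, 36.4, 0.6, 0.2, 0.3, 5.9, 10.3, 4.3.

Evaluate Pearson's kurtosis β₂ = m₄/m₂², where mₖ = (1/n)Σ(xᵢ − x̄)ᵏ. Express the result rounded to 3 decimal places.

x̄ = 8.0625
Σ(xᵢ − x̄)² = 1007.0588 ⇒ m₂ = 125.88234
Σ(xᵢ − x̄)⁴ = 655638.2968 ⇒ m₄ = 81954.78709
m₂² = 15846.36447
β₂ = m₄/m₂² = 81954.78709 / 15846.36447 ≈ 5.172

5.172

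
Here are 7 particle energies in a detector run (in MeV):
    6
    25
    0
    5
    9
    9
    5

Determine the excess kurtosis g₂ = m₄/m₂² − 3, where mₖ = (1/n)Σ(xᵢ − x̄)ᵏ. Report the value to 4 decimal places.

1.0053

x̄ = 8.4286
Σ(xᵢ − x̄)² = 375.7143 ⇒ m₂ = 53.67347
Σ(xᵢ − x̄)⁴ = 80770.0466 ⇒ m₄ = 11538.57809
m₂² = 2880.84132
g₂ = m₄/m₂² − 3 = 4.00528 − 3 ≈ 1.0053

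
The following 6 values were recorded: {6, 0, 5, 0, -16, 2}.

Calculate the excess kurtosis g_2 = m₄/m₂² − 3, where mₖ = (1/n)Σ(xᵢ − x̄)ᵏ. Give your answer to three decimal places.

0.554

x̄ = -0.5000
Σ(xᵢ − x̄)² = 319.5000 ⇒ m₂ = 53.25000
Σ(xᵢ − x̄)⁴ = 60459.3750 ⇒ m₄ = 10076.56250
m₂² = 2835.56250
g_2 = m₄/m₂² − 3 = 3.55364 − 3 ≈ 0.554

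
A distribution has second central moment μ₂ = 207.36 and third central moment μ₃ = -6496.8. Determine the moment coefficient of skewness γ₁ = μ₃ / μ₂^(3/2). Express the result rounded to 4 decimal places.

σ = √μ₂ = √207.36 = 14.40000
σ³ = μ₂^(3/2) = 2985.98400
γ₁ = μ₃/σ³ = -6496.8 / 2985.98400 ≈ -2.1758

-2.1758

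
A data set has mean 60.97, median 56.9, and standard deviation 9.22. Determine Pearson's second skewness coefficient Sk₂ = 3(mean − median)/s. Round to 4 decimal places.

Sk₂ = 3(60.97 − 56.9) / 9.22 = 3 × 4.0700 / 9.22
    = 12.2100 / 9.22 ≈ 1.3243

1.3243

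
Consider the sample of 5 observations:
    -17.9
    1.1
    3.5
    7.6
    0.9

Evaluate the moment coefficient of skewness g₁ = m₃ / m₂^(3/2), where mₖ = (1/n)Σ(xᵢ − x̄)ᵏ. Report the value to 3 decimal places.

x̄ = (-17.9 + 1.1 + 3.5 + 7.6 + 0.9) / 5 = -0.9600
deviations (xᵢ − x̄): -16.9400, 2.0600, 4.4600, 8.5600, 1.8600
Σ(xᵢ − x̄)² = 387.8320 ⇒ m₂ = 387.8320/5 = 77.56640
Σ(xᵢ − x̄)³ = -4130.0482 ⇒ m₃ = -4130.0482/5 = -826.00963
m₂^(3/2) = 77.56640^(1.5) = 683.14116
g₁ = m₃ / m₂^(3/2) = -826.00963 / 683.14116 ≈ -1.209

-1.209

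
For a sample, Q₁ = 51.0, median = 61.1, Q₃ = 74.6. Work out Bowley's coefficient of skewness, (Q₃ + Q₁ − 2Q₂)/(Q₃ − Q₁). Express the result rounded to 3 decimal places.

0.144

numerator: Q₃ + Q₁ − 2Q₂ = 74.6 + 51.0 − 2×61.1 = 3.4000
denominator: Q₃ − Q₁ = 74.6 − 51.0 = 23.6000
Bowley skewness = 3.4000 / 23.6000 ≈ 0.144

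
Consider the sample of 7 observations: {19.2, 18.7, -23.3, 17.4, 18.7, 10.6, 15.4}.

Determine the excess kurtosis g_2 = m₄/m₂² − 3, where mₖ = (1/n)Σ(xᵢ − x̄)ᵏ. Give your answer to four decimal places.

x̄ = 10.9571
Σ(xᵢ − x̄)² = 1422.7771 ⇒ m₂ = 203.25388
Σ(xᵢ − x̄)⁴ = 1391141.5980 ⇒ m₄ = 198734.51399
m₂² = 41312.13874
g_2 = m₄/m₂² − 3 = 4.81056 − 3 ≈ 1.8106

1.8106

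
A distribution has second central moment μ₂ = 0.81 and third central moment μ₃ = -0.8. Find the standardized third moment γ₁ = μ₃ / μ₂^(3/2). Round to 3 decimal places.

σ = √μ₂ = √0.81 = 0.90000
σ³ = μ₂^(3/2) = 0.72900
γ₁ = μ₃/σ³ = -0.8 / 0.72900 ≈ -1.097

-1.097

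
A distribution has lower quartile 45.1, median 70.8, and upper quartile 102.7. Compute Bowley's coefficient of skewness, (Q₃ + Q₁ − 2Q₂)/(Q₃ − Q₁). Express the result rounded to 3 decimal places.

0.108

numerator: Q₃ + Q₁ − 2Q₂ = 102.7 + 45.1 − 2×70.8 = 6.2000
denominator: Q₃ − Q₁ = 102.7 − 45.1 = 57.6000
Bowley skewness = 6.2000 / 57.6000 ≈ 0.108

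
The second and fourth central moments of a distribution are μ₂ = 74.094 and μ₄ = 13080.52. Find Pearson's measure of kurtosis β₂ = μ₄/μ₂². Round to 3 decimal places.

2.383

μ₂² = 74.094² = 5489.92084
μ₄/μ₂² = 13080.52 / 5489.92084 = 2.38264
β₂ ≈ 2.383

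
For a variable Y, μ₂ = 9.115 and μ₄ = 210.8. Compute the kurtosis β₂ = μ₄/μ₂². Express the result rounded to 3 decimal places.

μ₂² = 9.115² = 83.08323
μ₄/μ₂² = 210.8 / 83.08323 = 2.53721
β₂ ≈ 2.537

2.537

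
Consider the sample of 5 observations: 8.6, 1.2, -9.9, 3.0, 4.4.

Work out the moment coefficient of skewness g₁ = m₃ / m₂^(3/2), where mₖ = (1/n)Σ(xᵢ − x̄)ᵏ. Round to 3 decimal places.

-0.908

x̄ = (8.6 + 1.2 - 9.9 + 3.0 + 4.4) / 5 = 1.4600
deviations (xᵢ − x̄): 7.1400, -0.2600, -11.3600, 1.5400, 2.9400
Σ(xᵢ − x̄)² = 191.1120 ⇒ m₂ = 191.1120/5 = 38.22240
Σ(xᵢ − x̄)³ = -1072.9622 ⇒ m₃ = -1072.9622/5 = -214.59245
m₂^(3/2) = 38.22240^(1.5) = 236.30719
g₁ = m₃ / m₂^(3/2) = -214.59245 / 236.30719 ≈ -0.908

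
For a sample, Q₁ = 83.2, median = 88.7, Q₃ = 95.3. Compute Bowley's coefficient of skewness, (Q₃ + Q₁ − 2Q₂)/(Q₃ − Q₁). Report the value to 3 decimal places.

numerator: Q₃ + Q₁ − 2Q₂ = 95.3 + 83.2 − 2×88.7 = 1.1000
denominator: Q₃ − Q₁ = 95.3 − 83.2 = 12.1000
Bowley skewness = 1.1000 / 12.1000 ≈ 0.091

0.091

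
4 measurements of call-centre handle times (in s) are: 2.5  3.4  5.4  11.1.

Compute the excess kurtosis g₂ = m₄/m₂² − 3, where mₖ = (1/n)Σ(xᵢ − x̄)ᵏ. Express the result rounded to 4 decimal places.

-0.9400

x̄ = 5.6000
Σ(xᵢ − x̄)² = 44.7400 ⇒ m₂ = 11.18500
Σ(xᵢ − x̄)⁴ = 1030.8418 ⇒ m₄ = 257.71045
m₂² = 125.10422
g₂ = m₄/m₂² − 3 = 2.05997 − 3 ≈ -0.9400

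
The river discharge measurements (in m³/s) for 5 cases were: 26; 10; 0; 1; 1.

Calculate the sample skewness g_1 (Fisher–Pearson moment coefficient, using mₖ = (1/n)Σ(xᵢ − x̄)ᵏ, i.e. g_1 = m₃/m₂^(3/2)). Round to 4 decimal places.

1.0807

x̄ = (26 + 10 + 0 + 1 + 1) / 5 = 7.6000
deviations (xᵢ − x̄): 18.4000, 2.4000, -7.6000, -6.6000, -6.6000
Σ(xᵢ − x̄)² = 489.2000 ⇒ m₂ = 489.2000/5 = 97.84000
Σ(xᵢ − x̄)³ = 5229.3600 ⇒ m₃ = 5229.3600/5 = 1045.87200
m₂^(3/2) = 97.84000^(1.5) = 967.77560
g_1 = m₃ / m₂^(3/2) = 1045.87200 / 967.77560 ≈ 1.0807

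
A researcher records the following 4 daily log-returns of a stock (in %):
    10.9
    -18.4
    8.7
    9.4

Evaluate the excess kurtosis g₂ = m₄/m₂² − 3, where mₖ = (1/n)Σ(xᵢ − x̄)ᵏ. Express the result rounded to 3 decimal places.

-0.678

x̄ = 2.6500
Σ(xᵢ − x̄)² = 593.3300 ⇒ m₂ = 148.33250
Σ(xᵢ − x̄)⁴ = 204388.0138 ⇒ m₄ = 51097.00346
m₂² = 22002.53056
g₂ = m₄/m₂² − 3 = 2.32232 − 3 ≈ -0.678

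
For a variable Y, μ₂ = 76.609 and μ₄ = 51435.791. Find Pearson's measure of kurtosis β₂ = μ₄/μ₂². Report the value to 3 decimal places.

8.764

μ₂² = 76.609² = 5868.93888
μ₄/μ₂² = 51435.791 / 5868.93888 = 8.76407
β₂ ≈ 8.764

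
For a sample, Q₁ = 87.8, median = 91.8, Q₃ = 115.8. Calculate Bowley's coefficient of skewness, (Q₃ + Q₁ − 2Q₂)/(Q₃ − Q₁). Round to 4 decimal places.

numerator: Q₃ + Q₁ − 2Q₂ = 115.8 + 87.8 − 2×91.8 = 20.0000
denominator: Q₃ − Q₁ = 115.8 − 87.8 = 28.0000
Bowley skewness = 20.0000 / 28.0000 ≈ 0.7143

0.7143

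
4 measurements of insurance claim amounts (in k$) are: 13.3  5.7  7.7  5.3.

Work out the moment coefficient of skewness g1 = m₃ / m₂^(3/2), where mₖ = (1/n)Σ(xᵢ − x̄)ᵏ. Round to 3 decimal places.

0.899

x̄ = (13.3 + 5.7 + 7.7 + 5.3) / 4 = 8.0000
deviations (xᵢ − x̄): 5.3000, -2.3000, -0.3000, -2.7000
Σ(xᵢ − x̄)² = 40.7600 ⇒ m₂ = 40.7600/4 = 10.19000
Σ(xᵢ − x̄)³ = 117.0000 ⇒ m₃ = 117.0000/4 = 29.25000
m₂^(3/2) = 10.19000^(1.5) = 32.52829
g1 = m₃ / m₂^(3/2) = 29.25000 / 32.52829 ≈ 0.899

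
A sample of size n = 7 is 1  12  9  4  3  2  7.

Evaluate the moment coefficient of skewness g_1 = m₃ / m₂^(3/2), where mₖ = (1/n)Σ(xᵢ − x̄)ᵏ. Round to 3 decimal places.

0.517

x̄ = (1 + 12 + 9 + 4 + 3 + 2 + 7) / 7 = 5.4286
deviations (xᵢ − x̄): -4.4286, 6.5714, 3.5714, -1.4286, -2.4286, -3.4286, 1.5714
Σ(xᵢ − x̄)² = 97.7143 ⇒ m₂ = 97.7143/7 = 13.95918
Σ(xᵢ − x̄)³ = 188.8163 ⇒ m₃ = 188.8163/7 = 26.97376
m₂^(3/2) = 13.95918^(1.5) = 52.15429
g_1 = m₃ / m₂^(3/2) = 26.97376 / 52.15429 ≈ 0.517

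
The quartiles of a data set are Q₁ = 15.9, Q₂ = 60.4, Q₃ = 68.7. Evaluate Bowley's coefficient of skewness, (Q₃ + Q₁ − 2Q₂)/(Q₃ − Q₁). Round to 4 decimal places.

-0.6856

numerator: Q₃ + Q₁ − 2Q₂ = 68.7 + 15.9 − 2×60.4 = -36.2000
denominator: Q₃ − Q₁ = 68.7 − 15.9 = 52.8000
Bowley skewness = -36.2000 / 52.8000 ≈ -0.6856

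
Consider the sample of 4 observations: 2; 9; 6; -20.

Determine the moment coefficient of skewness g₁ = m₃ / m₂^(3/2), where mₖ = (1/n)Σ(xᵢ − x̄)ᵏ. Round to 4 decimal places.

x̄ = (2 + 9 + 6 - 20) / 4 = -0.7500
deviations (xᵢ − x̄): 2.7500, 9.7500, 6.7500, -19.2500
Σ(xᵢ − x̄)² = 518.7500 ⇒ m₂ = 518.7500/4 = 129.68750
Σ(xᵢ − x̄)³ = -5878.1250 ⇒ m₃ = -5878.1250/4 = -1469.53125
m₂^(3/2) = 129.68750^(1.5) = 1476.88669
g₁ = m₃ / m₂^(3/2) = -1469.53125 / 1476.88669 ≈ -0.9950

-0.9950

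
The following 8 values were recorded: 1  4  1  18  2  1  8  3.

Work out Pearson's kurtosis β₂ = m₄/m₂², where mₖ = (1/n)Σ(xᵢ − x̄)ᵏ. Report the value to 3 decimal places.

x̄ = 4.7500
Σ(xᵢ − x̄)² = 239.5000 ⇒ m₂ = 29.93750
Σ(xᵢ − x̄)⁴ = 31593.9063 ⇒ m₄ = 3949.23828
m₂² = 896.25391
β₂ = m₄/m₂² = 3949.23828 / 896.25391 ≈ 4.406

4.406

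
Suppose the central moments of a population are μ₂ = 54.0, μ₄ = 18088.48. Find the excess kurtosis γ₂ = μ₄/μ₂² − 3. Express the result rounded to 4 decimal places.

3.2032

μ₂² = 54.0² = 2916.00000
μ₄/μ₂² = 18088.48 / 2916.00000 = 6.20318
γ₂ = 6.20318 − 3 ≈ 3.2032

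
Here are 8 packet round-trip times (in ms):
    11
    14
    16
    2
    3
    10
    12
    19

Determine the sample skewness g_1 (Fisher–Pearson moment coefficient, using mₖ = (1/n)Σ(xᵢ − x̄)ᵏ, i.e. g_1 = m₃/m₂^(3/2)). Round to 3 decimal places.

-0.358

x̄ = (11 + 14 + 16 + 2 + 3 + 10 + 12 + 19) / 8 = 10.8750
deviations (xᵢ − x̄): 0.1250, 3.1250, 5.1250, -8.8750, -7.8750, -0.8750, 1.1250, 8.1250
Σ(xᵢ − x̄)² = 244.8750 ⇒ m₂ = 244.8750/8 = 30.60938
Σ(xᵢ − x̄)³ = -485.1563 ⇒ m₃ = -485.1563/8 = -60.64453
m₂^(3/2) = 30.60938^(1.5) = 169.34863
g_1 = m₃ / m₂^(3/2) = -60.64453 / 169.34863 ≈ -0.358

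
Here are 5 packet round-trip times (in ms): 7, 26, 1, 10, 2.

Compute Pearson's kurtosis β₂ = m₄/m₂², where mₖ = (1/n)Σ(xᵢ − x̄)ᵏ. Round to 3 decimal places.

x̄ = 9.2000
Σ(xᵢ − x̄)² = 406.8000 ⇒ m₂ = 81.36000
Σ(xᵢ − x̄)⁴ = 86891.8560 ⇒ m₄ = 17378.37120
m₂² = 6619.44960
β₂ = m₄/m₂² = 17378.37120 / 6619.44960 ≈ 2.625

2.625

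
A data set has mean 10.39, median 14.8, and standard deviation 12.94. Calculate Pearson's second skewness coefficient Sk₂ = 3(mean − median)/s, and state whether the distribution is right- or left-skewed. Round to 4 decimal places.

Sk₂ = 3(10.39 − 14.8) / 12.94 = 3 × -4.4100 / 12.94
    = -13.2300 / 12.94 ≈ -1.0224
Sk₂ < 0 ⇒ mean < median ⇒ left-skewed (negative skew).

-1.0224, left-skewed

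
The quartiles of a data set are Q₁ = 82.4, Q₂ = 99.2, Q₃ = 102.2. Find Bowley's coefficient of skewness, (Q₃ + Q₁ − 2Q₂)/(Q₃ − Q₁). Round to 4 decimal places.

numerator: Q₃ + Q₁ − 2Q₂ = 102.2 + 82.4 − 2×99.2 = -13.8000
denominator: Q₃ − Q₁ = 102.2 − 82.4 = 19.8000
Bowley skewness = -13.8000 / 19.8000 ≈ -0.6970

-0.6970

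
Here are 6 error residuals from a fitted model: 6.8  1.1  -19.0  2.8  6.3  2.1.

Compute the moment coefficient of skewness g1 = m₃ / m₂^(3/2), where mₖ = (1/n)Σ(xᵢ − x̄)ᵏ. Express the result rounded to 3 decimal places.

-1.558

x̄ = (6.8 + 1.1 - 19.0 + 2.8 + 6.3 + 2.1) / 6 = 0.0167
deviations (xᵢ − x̄): 6.7833, 1.0833, -19.0167, 2.7833, 6.2833, 2.0833
Σ(xᵢ − x̄)² = 460.3883 ⇒ m₂ = 460.3883/6 = 76.73139
Σ(xᵢ − x̄)³ = -6284.9964 ⇒ m₃ = -6284.9964/6 = -1047.49941
m₂^(3/2) = 76.73139^(1.5) = 672.13976
g1 = m₃ / m₂^(3/2) = -1047.49941 / 672.13976 ≈ -1.558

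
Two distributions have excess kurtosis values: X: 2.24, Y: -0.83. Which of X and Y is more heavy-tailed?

Higher excess kurtosis ⇒ heavier tails relative to the normal distribution.
2.24 vs -0.83: the larger is 2.24, so X has heavier tails. (X is leptokurtic — heavier-than-normal tails; the other is platykurtic.)

X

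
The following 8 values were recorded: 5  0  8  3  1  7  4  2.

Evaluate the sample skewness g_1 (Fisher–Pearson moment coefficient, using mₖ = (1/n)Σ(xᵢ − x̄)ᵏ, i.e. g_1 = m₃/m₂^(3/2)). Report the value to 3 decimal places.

x̄ = (5 + 0 + 8 + 3 + 1 + 7 + 4 + 2) / 8 = 3.7500
deviations (xᵢ − x̄): 1.2500, -3.7500, 4.2500, -0.7500, -2.7500, 3.2500, 0.2500, -1.7500
Σ(xᵢ − x̄)² = 55.5000 ⇒ m₂ = 55.5000/8 = 6.93750
Σ(xᵢ − x̄)³ = 33.7500 ⇒ m₃ = 33.7500/8 = 4.21875
m₂^(3/2) = 6.93750^(1.5) = 18.27277
g_1 = m₃ / m₂^(3/2) = 4.21875 / 18.27277 ≈ 0.231

0.231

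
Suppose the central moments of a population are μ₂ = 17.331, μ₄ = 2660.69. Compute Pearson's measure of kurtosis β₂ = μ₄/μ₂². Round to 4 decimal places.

8.8582

μ₂² = 17.331² = 300.36356
μ₄/μ₂² = 2660.69 / 300.36356 = 8.85823
β₂ ≈ 8.8582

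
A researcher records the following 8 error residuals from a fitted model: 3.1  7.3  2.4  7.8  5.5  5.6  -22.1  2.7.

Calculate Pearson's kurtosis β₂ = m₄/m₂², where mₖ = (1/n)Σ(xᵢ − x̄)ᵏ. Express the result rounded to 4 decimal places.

5.6554

x̄ = 1.5375
Σ(xᵢ − x̄)² = 667.8988 ⇒ m₂ = 83.48734
Σ(xᵢ − x̄)⁴ = 315348.8256 ⇒ m₄ = 39418.60320
m₂² = 6970.13657
β₂ = m₄/m₂² = 39418.60320 / 6970.13657 ≈ 5.6554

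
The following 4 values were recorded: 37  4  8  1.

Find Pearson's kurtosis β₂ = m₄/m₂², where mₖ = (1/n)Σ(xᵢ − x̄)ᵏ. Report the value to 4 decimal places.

x̄ = 12.5000
Σ(xᵢ − x̄)² = 825.0000 ⇒ m₂ = 206.25000
Σ(xᵢ − x̄)⁴ = 383420.2500 ⇒ m₄ = 95855.06250
m₂² = 42539.06250
β₂ = m₄/m₂² = 95855.06250 / 42539.06250 ≈ 2.2533

2.2533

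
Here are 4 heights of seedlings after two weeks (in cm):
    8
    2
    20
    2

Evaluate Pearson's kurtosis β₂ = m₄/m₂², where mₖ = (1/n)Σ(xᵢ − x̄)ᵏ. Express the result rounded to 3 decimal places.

x̄ = 8.0000
Σ(xᵢ − x̄)² = 216.0000 ⇒ m₂ = 54.00000
Σ(xᵢ − x̄)⁴ = 23328.0000 ⇒ m₄ = 5832.00000
m₂² = 2916.00000
β₂ = m₄/m₂² = 5832.00000 / 2916.00000 ≈ 2.000

2.000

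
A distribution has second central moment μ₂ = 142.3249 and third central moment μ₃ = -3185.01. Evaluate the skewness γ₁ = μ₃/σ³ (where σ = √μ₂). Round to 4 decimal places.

-1.8758

σ = √μ₂ = √142.3249 = 11.93000
σ³ = μ₂^(3/2) = 1697.93606
γ₁ = μ₃/σ³ = -3185.01 / 1697.93606 ≈ -1.8758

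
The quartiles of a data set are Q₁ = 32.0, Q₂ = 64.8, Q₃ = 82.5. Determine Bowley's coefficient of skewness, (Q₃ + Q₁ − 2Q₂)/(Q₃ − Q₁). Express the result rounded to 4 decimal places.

-0.2990

numerator: Q₃ + Q₁ − 2Q₂ = 82.5 + 32.0 − 2×64.8 = -15.1000
denominator: Q₃ − Q₁ = 82.5 − 32.0 = 50.5000
Bowley skewness = -15.1000 / 50.5000 ≈ -0.2990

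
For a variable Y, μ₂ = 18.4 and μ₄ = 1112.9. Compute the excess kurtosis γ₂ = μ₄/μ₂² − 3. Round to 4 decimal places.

0.2872

μ₂² = 18.4² = 338.56000
μ₄/μ₂² = 1112.9 / 338.56000 = 3.28716
γ₂ = 3.28716 − 3 ≈ 0.2872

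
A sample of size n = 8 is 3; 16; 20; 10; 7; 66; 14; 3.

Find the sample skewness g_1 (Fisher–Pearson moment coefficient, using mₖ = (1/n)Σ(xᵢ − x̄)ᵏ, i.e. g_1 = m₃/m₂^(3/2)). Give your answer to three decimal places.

x̄ = (3 + 16 + 20 + 10 + 7 + 66 + 14 + 3) / 8 = 17.3750
deviations (xᵢ − x̄): -14.3750, -1.3750, 2.6250, -7.3750, -10.3750, 48.6250, -3.3750, -14.3750
Σ(xᵢ − x̄)² = 2959.8750 ⇒ m₂ = 2959.8750/8 = 369.98438
Σ(xᵢ − x̄)³ = 107486.7188 ⇒ m₃ = 107486.7188/8 = 13435.83984
m₂^(3/2) = 369.98438^(1.5) = 7116.64128
g_1 = m₃ / m₂^(3/2) = 13435.83984 / 7116.64128 ≈ 1.888

1.888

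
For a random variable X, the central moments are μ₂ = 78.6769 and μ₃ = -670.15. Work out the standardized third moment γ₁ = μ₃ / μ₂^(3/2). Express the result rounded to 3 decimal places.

-0.960

σ = √μ₂ = √78.6769 = 8.87000
σ³ = μ₂^(3/2) = 697.86410
γ₁ = μ₃/σ³ = -670.15 / 697.86410 ≈ -0.960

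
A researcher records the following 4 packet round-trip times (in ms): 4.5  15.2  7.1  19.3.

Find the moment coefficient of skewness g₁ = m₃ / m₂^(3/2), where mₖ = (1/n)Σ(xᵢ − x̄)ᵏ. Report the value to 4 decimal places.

x̄ = (4.5 + 15.2 + 7.1 + 19.3) / 4 = 11.5250
deviations (xᵢ − x̄): -7.0250, 3.6750, -4.4250, 7.7750
Σ(xᵢ − x̄)² = 142.8875 ⇒ m₂ = 142.8875/4 = 35.72188
Σ(xᵢ − x̄)³ = 86.3044 ⇒ m₃ = 86.3044/4 = 21.57609
m₂^(3/2) = 35.72188^(1.5) = 213.50172
g₁ = m₃ / m₂^(3/2) = 21.57609 / 213.50172 ≈ 0.1011

0.1011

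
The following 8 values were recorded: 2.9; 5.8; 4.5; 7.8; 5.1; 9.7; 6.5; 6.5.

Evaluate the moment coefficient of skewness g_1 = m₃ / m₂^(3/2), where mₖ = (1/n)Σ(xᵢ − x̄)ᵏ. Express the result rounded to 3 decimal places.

x̄ = (2.9 + 5.8 + 4.5 + 7.8 + 5.1 + 9.7 + 6.5 + 6.5) / 8 = 6.1000
deviations (xᵢ − x̄): -3.2000, -0.3000, -1.6000, 1.7000, -1.0000, 3.6000, 0.4000, 0.4000
Σ(xᵢ − x̄)² = 30.0600 ⇒ m₂ = 30.0600/8 = 3.75750
Σ(xᵢ − x̄)³ = 13.8060 ⇒ m₃ = 13.8060/8 = 1.72575
m₂^(3/2) = 3.75750^(1.5) = 7.28364
g_1 = m₃ / m₂^(3/2) = 1.72575 / 7.28364 ≈ 0.237

0.237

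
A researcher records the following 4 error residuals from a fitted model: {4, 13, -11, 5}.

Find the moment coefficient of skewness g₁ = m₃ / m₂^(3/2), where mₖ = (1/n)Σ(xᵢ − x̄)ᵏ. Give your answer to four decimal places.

x̄ = (4 + 13 - 11 + 5) / 4 = 2.7500
deviations (xᵢ − x̄): 1.2500, 10.2500, -13.7500, 2.2500
Σ(xᵢ − x̄)² = 300.7500 ⇒ m₂ = 300.7500/4 = 75.18750
Σ(xᵢ − x̄)³ = -1509.3750 ⇒ m₃ = -1509.3750/4 = -377.34375
m₂^(3/2) = 75.18750^(1.5) = 651.95627
g₁ = m₃ / m₂^(3/2) = -377.34375 / 651.95627 ≈ -0.5788

-0.5788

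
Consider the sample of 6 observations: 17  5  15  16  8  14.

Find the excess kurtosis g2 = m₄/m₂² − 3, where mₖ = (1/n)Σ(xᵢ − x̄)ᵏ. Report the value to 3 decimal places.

x̄ = 12.5000
Σ(xᵢ − x̄)² = 117.5000 ⇒ m₂ = 19.58333
Σ(xᵢ − x̄)⁴ = 4178.3750 ⇒ m₄ = 696.39583
m₂² = 383.50694
g2 = m₄/m₂² − 3 = 1.81586 − 3 ≈ -1.184

-1.184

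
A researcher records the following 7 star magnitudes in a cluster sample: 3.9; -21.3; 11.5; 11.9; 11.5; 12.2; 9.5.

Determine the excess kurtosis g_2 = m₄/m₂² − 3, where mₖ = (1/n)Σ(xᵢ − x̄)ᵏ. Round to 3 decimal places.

x̄ = 5.6000
Σ(xᵢ − x̄)² = 894.5800 ⇒ m₂ = 127.79714
Σ(xᵢ − x̄)⁴ = 529747.3702 ⇒ m₄ = 75678.19574
m₂² = 16332.10972
g_2 = m₄/m₂² − 3 = 4.63371 − 3 ≈ 1.634

1.634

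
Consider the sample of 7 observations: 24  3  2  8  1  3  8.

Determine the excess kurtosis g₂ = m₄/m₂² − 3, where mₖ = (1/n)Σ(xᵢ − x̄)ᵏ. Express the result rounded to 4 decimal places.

x̄ = 7.0000
Σ(xᵢ − x̄)² = 384.0000 ⇒ m₂ = 54.85714
Σ(xᵢ − x̄)⁴ = 85956.0000 ⇒ m₄ = 12279.42857
m₂² = 3009.30612
g₂ = m₄/m₂² − 3 = 4.08049 − 3 ≈ 1.0805

1.0805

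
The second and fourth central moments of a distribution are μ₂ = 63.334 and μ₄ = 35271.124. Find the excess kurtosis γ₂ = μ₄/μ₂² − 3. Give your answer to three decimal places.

μ₂² = 63.334² = 4011.19556
μ₄/μ₂² = 35271.124 / 4011.19556 = 8.79317
γ₂ = 8.79317 − 3 ≈ 5.793

5.793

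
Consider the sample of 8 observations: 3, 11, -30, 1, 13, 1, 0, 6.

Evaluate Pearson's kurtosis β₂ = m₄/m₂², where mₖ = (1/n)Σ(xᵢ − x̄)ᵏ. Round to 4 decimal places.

4.8109

x̄ = 0.6250
Σ(xᵢ − x̄)² = 1233.8750 ⇒ m₂ = 154.23438
Σ(xᵢ − x̄)⁴ = 915544.0566 ⇒ m₄ = 114443.00708
m₂² = 23788.24243
β₂ = m₄/m₂² = 114443.00708 / 23788.24243 ≈ 4.8109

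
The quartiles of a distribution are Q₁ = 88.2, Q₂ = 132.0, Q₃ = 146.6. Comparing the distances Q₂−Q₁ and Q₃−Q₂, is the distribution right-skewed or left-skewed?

Q₂ − Q₁ = 43.8;  Q₃ − Q₂ = 14.6
Q₂ − Q₁ > Q₃ − Q₂ ⇒ the lower half is more spread out ⇒ left-skewed.

left-skewed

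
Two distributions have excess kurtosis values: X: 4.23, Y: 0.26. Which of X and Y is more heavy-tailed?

Higher excess kurtosis ⇒ heavier tails relative to the normal distribution.
4.23 vs 0.26: the larger is 4.23, so X has heavier tails.

X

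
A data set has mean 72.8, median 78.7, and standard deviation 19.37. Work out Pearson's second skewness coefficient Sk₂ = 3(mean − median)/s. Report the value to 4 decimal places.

-0.9138

Sk₂ = 3(72.8 − 78.7) / 19.37 = 3 × -5.9000 / 19.37
    = -17.7000 / 19.37 ≈ -0.9138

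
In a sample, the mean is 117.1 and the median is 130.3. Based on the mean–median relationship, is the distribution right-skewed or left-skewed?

mean − median = 117.1 − 130.3 = -13.2
mean < median ⇒ the longer tail is on the left ⇒ left-skewed (negatively skewed).

left-skewed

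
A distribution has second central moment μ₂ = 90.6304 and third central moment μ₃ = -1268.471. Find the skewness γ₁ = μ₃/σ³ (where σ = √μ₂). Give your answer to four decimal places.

σ = √μ₂ = √90.6304 = 9.52000
σ³ = μ₂^(3/2) = 862.80141
γ₁ = μ₃/σ³ = -1268.471 / 862.80141 ≈ -1.4702

-1.4702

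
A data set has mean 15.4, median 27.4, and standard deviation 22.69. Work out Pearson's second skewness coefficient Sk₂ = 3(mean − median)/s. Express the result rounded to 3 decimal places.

-1.587

Sk₂ = 3(15.4 − 27.4) / 22.69 = 3 × -12.0000 / 22.69
    = -36.0000 / 22.69 ≈ -1.587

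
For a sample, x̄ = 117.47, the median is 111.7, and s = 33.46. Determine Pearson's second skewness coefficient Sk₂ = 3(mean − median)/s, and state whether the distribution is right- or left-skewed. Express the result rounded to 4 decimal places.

Sk₂ = 3(117.47 − 111.7) / 33.46 = 3 × 5.7700 / 33.46
    = 17.3100 / 33.46 ≈ 0.5173
Sk₂ > 0 ⇒ mean > median ⇒ right-skewed (positive skew).

0.5173, right-skewed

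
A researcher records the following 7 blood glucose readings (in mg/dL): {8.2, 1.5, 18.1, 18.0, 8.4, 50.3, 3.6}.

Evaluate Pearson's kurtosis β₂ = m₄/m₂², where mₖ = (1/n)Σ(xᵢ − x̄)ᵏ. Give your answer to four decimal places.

3.8846

x̄ = 15.4429
Σ(xᵢ − x̄)² = 1665.3371 ⇒ m₂ = 237.90531
Σ(xᵢ − x̄)⁴ = 1539043.0946 ⇒ m₄ = 219863.29923
m₂² = 56598.93468
β₂ = m₄/m₂² = 219863.29923 / 56598.93468 ≈ 3.8846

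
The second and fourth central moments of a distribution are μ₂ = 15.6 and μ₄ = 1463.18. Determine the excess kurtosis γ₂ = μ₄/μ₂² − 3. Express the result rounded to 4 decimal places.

3.0124

μ₂² = 15.6² = 243.36000
μ₄/μ₂² = 1463.18 / 243.36000 = 6.01241
γ₂ = 6.01241 − 3 ≈ 3.0124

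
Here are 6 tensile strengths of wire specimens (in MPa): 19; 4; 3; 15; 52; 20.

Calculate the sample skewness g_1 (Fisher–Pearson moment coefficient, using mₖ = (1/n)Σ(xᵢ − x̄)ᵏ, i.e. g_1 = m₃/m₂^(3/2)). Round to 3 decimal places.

1.131

x̄ = (19 + 4 + 3 + 15 + 52 + 20) / 6 = 18.8333
deviations (xᵢ − x̄): 0.1667, -14.8333, -15.8333, -3.8333, 33.1667, 1.1667
Σ(xᵢ − x̄)² = 1586.8333 ⇒ m₂ = 1586.8333/6 = 264.47222
Σ(xᵢ − x̄)³ = 29196.4444 ⇒ m₃ = 29196.4444/6 = 4866.07407
m₂^(3/2) = 264.47222^(1.5) = 4301.00648
g_1 = m₃ / m₂^(3/2) = 4866.07407 / 4301.00648 ≈ 1.131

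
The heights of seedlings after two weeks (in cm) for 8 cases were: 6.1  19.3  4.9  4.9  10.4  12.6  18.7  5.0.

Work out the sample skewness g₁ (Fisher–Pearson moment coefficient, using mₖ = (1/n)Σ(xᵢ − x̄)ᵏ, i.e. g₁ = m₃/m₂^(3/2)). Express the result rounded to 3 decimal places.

0.567

x̄ = (6.1 + 19.3 + 4.9 + 4.9 + 10.4 + 12.6 + 18.7 + 5.0) / 8 = 10.2375
deviations (xᵢ − x̄): -4.1375, 9.0625, -5.3375, -5.3375, 0.1625, 2.3625, 8.4625, -5.2375
Σ(xᵢ − x̄)² = 260.8787 ⇒ m₂ = 260.8787/8 = 32.60984
Σ(xᵢ − x̄)³ = 844.8957 ⇒ m₃ = 844.8957/8 = 105.61196
m₂^(3/2) = 32.60984^(1.5) = 186.21861
g₁ = m₃ / m₂^(3/2) = 105.61196 / 186.21861 ≈ 0.567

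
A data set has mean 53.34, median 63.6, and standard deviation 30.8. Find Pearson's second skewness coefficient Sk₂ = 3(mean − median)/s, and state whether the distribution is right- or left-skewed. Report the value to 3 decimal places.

Sk₂ = 3(53.34 − 63.6) / 30.8 = 3 × -10.2600 / 30.8
    = -30.7800 / 30.8 ≈ -0.999
Sk₂ < 0 ⇒ mean < median ⇒ left-skewed (negative skew).

-0.999, left-skewed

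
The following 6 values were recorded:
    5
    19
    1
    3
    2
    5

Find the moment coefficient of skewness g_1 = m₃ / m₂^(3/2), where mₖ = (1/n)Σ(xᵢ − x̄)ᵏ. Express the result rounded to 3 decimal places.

x̄ = (5 + 19 + 1 + 3 + 2 + 5) / 6 = 5.8333
deviations (xᵢ − x̄): -0.8333, 13.1667, -4.8333, -2.8333, -3.8333, -0.8333
Σ(xᵢ − x̄)² = 220.8333 ⇒ m₂ = 220.8333/6 = 36.80556
Σ(xᵢ − x̄)³ = 2089.4444 ⇒ m₃ = 2089.4444/6 = 348.24074
m₂^(3/2) = 36.80556^(1.5) = 223.29041
g_1 = m₃ / m₂^(3/2) = 348.24074 / 223.29041 ≈ 1.560

1.560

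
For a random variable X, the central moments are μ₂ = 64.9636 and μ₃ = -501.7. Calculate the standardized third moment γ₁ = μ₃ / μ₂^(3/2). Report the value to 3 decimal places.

-0.958

σ = √μ₂ = √64.9636 = 8.06000
σ³ = μ₂^(3/2) = 523.60662
γ₁ = μ₃/σ³ = -501.7 / 523.60662 ≈ -0.958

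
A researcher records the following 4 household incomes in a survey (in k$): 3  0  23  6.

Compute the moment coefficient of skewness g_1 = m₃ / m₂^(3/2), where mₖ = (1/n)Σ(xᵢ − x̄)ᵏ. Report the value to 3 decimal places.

0.963

x̄ = (3 + 0 + 23 + 6) / 4 = 8.0000
deviations (xᵢ − x̄): -5.0000, -8.0000, 15.0000, -2.0000
Σ(xᵢ − x̄)² = 318.0000 ⇒ m₂ = 318.0000/4 = 79.50000
Σ(xᵢ − x̄)³ = 2730.0000 ⇒ m₃ = 2730.0000/4 = 682.50000
m₂^(3/2) = 79.50000^(1.5) = 708.84404
g_1 = m₃ / m₂^(3/2) = 682.50000 / 708.84404 ≈ 0.963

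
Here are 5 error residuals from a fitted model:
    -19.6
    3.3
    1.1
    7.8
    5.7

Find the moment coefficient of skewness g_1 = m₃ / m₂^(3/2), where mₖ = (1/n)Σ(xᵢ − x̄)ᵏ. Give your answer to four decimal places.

-1.3096

x̄ = (-19.6 + 3.3 + 1.1 + 7.8 + 5.7) / 5 = -0.3400
deviations (xᵢ − x̄): -19.2600, 3.6400, 1.4400, 8.1400, 6.0400
Σ(xᵢ − x̄)² = 489.0120 ⇒ m₂ = 489.0120/5 = 97.80240
Σ(xᵢ − x̄)³ = -6333.5342 ⇒ m₃ = -6333.5342/5 = -1266.70685
m₂^(3/2) = 97.80240^(1.5) = 967.21777
g_1 = m₃ / m₂^(3/2) = -1266.70685 / 967.21777 ≈ -1.3096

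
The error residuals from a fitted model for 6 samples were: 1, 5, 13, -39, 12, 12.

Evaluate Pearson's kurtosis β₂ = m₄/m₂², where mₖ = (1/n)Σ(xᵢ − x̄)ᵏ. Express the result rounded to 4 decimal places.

3.7933

x̄ = 0.6667
Σ(xᵢ − x̄)² = 2001.3333 ⇒ m₂ = 333.55556
Σ(xᵢ − x̄)⁴ = 2532213.7778 ⇒ m₄ = 422035.62963
m₂² = 111259.30864
β₂ = m₄/m₂² = 422035.62963 / 111259.30864 ≈ 3.7933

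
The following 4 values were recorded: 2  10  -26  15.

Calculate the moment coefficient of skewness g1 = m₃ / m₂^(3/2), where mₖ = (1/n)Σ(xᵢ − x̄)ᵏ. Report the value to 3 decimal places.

-0.876

x̄ = (2 + 10 - 26 + 15) / 4 = 0.2500
deviations (xᵢ − x̄): 1.7500, 9.7500, -26.2500, 14.7500
Σ(xᵢ − x̄)² = 1004.7500 ⇒ m₂ = 1004.7500/4 = 251.18750
Σ(xᵢ − x̄)³ = -13946.6250 ⇒ m₃ = -13946.6250/4 = -3486.65625
m₂^(3/2) = 251.18750^(1.5) = 3981.04453
g1 = m₃ / m₂^(3/2) = -3486.65625 / 3981.04453 ≈ -0.876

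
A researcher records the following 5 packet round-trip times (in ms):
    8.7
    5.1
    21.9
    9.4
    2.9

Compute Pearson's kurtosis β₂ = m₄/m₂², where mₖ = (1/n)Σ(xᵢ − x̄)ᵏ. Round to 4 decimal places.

x̄ = 9.6000
Σ(xᵢ − x̄)² = 217.2800 ⇒ m₂ = 43.45600
Σ(xᵢ − x̄)⁴ = 25314.4964 ⇒ m₄ = 5062.89928
m₂² = 1888.42394
β₂ = m₄/m₂² = 5062.89928 / 1888.42394 ≈ 2.6810

2.6810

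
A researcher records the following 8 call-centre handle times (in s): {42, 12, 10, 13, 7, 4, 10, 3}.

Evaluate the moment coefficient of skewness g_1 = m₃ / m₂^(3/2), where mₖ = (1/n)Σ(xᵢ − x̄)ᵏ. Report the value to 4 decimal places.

x̄ = (42 + 12 + 10 + 13 + 7 + 4 + 10 + 3) / 8 = 12.6250
deviations (xᵢ − x̄): 29.3750, -0.6250, -2.6250, 0.3750, -5.6250, -8.6250, -2.6250, -9.6250
Σ(xᵢ − x̄)² = 1075.8750 ⇒ m₂ = 1075.8750/8 = 134.48438
Σ(xᵢ − x̄)³ = 23599.7813 ⇒ m₃ = 23599.7813/8 = 2949.97266
m₂^(3/2) = 134.48438^(1.5) = 1559.58031
g_1 = m₃ / m₂^(3/2) = 2949.97266 / 1559.58031 ≈ 1.8915

1.8915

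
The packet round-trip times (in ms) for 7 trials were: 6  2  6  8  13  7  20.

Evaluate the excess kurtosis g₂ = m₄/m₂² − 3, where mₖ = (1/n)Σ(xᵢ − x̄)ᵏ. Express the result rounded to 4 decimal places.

x̄ = 8.8571
Σ(xᵢ − x̄)² = 208.8571 ⇒ m₂ = 29.83673
Σ(xᵢ − x̄)⁴ = 18067.7259 ⇒ m₄ = 2581.10371
m₂² = 890.23074
g₂ = m₄/m₂² − 3 = 2.89936 − 3 ≈ -0.1006

-0.1006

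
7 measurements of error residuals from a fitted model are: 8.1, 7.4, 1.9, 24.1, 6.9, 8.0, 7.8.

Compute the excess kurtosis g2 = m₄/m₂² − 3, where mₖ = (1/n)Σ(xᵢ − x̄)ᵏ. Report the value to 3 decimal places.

1.418

x̄ = 9.1714
Σ(xᵢ − x̄)² = 288.4343 ⇒ m₂ = 41.20490
Σ(xᵢ − x̄)⁴ = 52506.4100 ⇒ m₄ = 7500.91571
m₂² = 1697.84362
g2 = m₄/m₂² − 3 = 4.41791 − 3 ≈ 1.418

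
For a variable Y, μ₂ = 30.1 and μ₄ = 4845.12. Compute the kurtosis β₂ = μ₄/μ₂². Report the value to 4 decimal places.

5.3478

μ₂² = 30.1² = 906.01000
μ₄/μ₂² = 4845.12 / 906.01000 = 5.34776
β₂ ≈ 5.3478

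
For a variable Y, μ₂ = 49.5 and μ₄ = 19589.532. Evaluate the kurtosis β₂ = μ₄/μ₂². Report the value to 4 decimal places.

μ₂² = 49.5² = 2450.25000
μ₄/μ₂² = 19589.532 / 2450.25000 = 7.99491
β₂ ≈ 7.9949

7.9949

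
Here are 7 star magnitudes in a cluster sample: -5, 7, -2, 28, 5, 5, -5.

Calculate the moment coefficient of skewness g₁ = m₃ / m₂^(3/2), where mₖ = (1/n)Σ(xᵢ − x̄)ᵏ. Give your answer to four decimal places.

1.2720

x̄ = (-5 + 7 - 2 + 28 + 5 + 5 - 5) / 7 = 4.7143
deviations (xᵢ − x̄): -9.7143, 2.2857, -6.7143, 23.2857, 0.2857, 0.2857, -9.7143
Σ(xᵢ − x̄)² = 781.4286 ⇒ m₂ = 781.4286/7 = 111.63265
Σ(xᵢ − x̄)³ = 10501.9592 ⇒ m₃ = 10501.9592/7 = 1500.27988
m₂^(3/2) = 111.63265^(1.5) = 1179.46992
g₁ = m₃ / m₂^(3/2) = 1500.27988 / 1179.46992 ≈ 1.2720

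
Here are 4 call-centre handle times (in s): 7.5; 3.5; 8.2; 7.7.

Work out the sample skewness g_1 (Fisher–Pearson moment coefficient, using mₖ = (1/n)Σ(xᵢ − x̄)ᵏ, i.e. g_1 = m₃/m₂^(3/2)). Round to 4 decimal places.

-1.0900

x̄ = (7.5 + 3.5 + 8.2 + 7.7) / 4 = 6.7250
deviations (xᵢ − x̄): 0.7750, -3.2250, 1.4750, 0.9750
Σ(xᵢ − x̄)² = 14.1275 ⇒ m₂ = 14.1275/4 = 3.53187
Σ(xᵢ − x̄)³ = -28.9406 ⇒ m₃ = -28.9406/4 = -7.23516
m₂^(3/2) = 3.53187^(1.5) = 6.63755
g_1 = m₃ / m₂^(3/2) = -7.23516 / 6.63755 ≈ -1.0900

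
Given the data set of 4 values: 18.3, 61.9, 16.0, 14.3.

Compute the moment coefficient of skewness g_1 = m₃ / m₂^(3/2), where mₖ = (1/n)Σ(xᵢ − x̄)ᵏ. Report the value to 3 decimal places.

1.137

x̄ = (18.3 + 61.9 + 16.0 + 14.3) / 4 = 27.6250
deviations (xᵢ − x̄): -9.3250, 34.2750, -11.6250, -13.3250
Σ(xᵢ − x̄)² = 1574.4275 ⇒ m₂ = 1574.4275/4 = 393.60688
Σ(xᵢ − x̄)³ = 35517.6349 ⇒ m₃ = 35517.6349/4 = 8879.40872
m₂^(3/2) = 393.60688^(1.5) = 7808.97465
g_1 = m₃ / m₂^(3/2) = 8879.40872 / 7808.97465 ≈ 1.137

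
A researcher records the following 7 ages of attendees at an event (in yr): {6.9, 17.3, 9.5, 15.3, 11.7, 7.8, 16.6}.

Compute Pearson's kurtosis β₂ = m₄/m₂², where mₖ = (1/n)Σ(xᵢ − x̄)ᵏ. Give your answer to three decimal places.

x̄ = 12.1571
Σ(xᵢ − x̄)² = 109.9571 ⇒ m₂ = 15.70816
Σ(xᵢ − x̄)⁴ = 2360.8877 ⇒ m₄ = 337.26967
m₂² = 246.74639
β₂ = m₄/m₂² = 337.26967 / 246.74639 ≈ 1.367

1.367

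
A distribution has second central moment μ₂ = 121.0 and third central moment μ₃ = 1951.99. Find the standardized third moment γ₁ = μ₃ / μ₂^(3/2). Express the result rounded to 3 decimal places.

σ = √μ₂ = √121.0 = 11.00000
σ³ = μ₂^(3/2) = 1331.00000
γ₁ = μ₃/σ³ = 1951.99 / 1331.00000 ≈ 1.467

1.467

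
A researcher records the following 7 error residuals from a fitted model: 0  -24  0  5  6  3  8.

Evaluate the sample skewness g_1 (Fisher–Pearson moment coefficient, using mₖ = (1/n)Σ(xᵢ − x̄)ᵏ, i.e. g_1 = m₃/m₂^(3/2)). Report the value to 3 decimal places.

x̄ = (0 - 24 + 0 + 5 + 6 + 3 + 8) / 7 = -0.2857
deviations (xᵢ − x̄): 0.2857, -23.7143, 0.2857, 5.2857, 6.2857, 3.2857, 8.2857
Σ(xᵢ − x̄)² = 709.4286 ⇒ m₂ = 709.4286/7 = 101.34694
Σ(xᵢ − x̄)³ = -12335.7551 ⇒ m₃ = -12335.7551/7 = -1762.25073
m₂^(3/2) = 101.34694^(1.5) = 1020.27196
g_1 = m₃ / m₂^(3/2) = -1762.25073 / 1020.27196 ≈ -1.727

-1.727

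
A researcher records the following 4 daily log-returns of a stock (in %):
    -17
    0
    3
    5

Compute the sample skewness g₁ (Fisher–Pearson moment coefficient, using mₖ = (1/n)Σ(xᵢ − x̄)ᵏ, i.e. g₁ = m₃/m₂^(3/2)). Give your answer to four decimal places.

x̄ = (-17 + 0 + 3 + 5) / 4 = -2.2500
deviations (xᵢ − x̄): -14.7500, 2.2500, 5.2500, 7.2500
Σ(xᵢ − x̄)² = 302.7500 ⇒ m₂ = 302.7500/4 = 75.68750
Σ(xᵢ − x̄)³ = -2671.8750 ⇒ m₃ = -2671.8750/4 = -667.96875
m₂^(3/2) = 75.68750^(1.5) = 658.47038
g₁ = m₃ / m₂^(3/2) = -667.96875 / 658.47038 ≈ -1.0144

-1.0144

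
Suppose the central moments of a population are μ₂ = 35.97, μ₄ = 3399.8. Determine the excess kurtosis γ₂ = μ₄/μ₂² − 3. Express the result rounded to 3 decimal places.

-0.372

μ₂² = 35.97² = 1293.84090
μ₄/μ₂² = 3399.8 / 1293.84090 = 2.62768
γ₂ = 2.62768 − 3 ≈ -0.372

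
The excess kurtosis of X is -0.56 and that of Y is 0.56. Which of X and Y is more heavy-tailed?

Higher excess kurtosis ⇒ heavier tails relative to the normal distribution.
-0.56 vs 0.56: the larger is 0.56, so Y has heavier tails. (Y is leptokurtic — heavier-than-normal tails; the other is platykurtic.)

Y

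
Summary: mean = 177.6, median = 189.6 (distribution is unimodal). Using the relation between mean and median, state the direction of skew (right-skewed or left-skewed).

left-skewed

mean − median = 177.6 − 189.6 = -12.0
mean < median ⇒ the longer tail is on the left ⇒ left-skewed (negatively skewed).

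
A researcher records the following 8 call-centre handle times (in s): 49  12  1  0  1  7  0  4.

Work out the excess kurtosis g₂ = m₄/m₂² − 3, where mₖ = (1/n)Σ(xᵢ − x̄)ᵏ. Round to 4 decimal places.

2.4292

x̄ = 9.2500
Σ(xᵢ − x̄)² = 1927.5000 ⇒ m₂ = 240.93750
Σ(xᵢ − x̄)⁴ = 2521346.9063 ⇒ m₄ = 315168.36328
m₂² = 58050.87891
g₂ = m₄/m₂² − 3 = 5.42917 − 3 ≈ 2.4292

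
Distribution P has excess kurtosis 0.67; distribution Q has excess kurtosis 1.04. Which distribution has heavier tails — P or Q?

Q

Higher excess kurtosis ⇒ heavier tails relative to the normal distribution.
0.67 vs 1.04: the larger is 1.04, so Q has heavier tails.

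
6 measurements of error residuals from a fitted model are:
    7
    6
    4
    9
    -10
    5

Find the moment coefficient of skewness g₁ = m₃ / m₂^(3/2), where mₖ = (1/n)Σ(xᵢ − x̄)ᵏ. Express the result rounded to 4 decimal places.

-1.5323

x̄ = (7 + 6 + 4 + 9 - 10 + 5) / 6 = 3.5000
deviations (xᵢ − x̄): 3.5000, 2.5000, 0.5000, 5.5000, -13.5000, 1.5000
Σ(xᵢ − x̄)² = 233.5000 ⇒ m₂ = 233.5000/6 = 38.91667
Σ(xᵢ − x̄)³ = -2232.0000 ⇒ m₃ = -2232.0000/6 = -372.00000
m₂^(3/2) = 38.91667^(1.5) = 242.77471
g₁ = m₃ / m₂^(3/2) = -372.00000 / 242.77471 ≈ -1.5323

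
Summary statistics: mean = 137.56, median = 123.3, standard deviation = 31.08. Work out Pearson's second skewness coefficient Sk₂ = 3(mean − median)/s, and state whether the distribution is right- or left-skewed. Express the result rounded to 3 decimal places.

1.376, right-skewed

Sk₂ = 3(137.56 − 123.3) / 31.08 = 3 × 14.2600 / 31.08
    = 42.7800 / 31.08 ≈ 1.376
Sk₂ > 0 ⇒ mean > median ⇒ right-skewed (positive skew).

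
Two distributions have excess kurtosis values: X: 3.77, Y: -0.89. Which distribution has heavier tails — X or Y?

X

Higher excess kurtosis ⇒ heavier tails relative to the normal distribution.
3.77 vs -0.89: the larger is 3.77, so X has heavier tails. (X is leptokurtic — heavier-than-normal tails; the other is platykurtic.)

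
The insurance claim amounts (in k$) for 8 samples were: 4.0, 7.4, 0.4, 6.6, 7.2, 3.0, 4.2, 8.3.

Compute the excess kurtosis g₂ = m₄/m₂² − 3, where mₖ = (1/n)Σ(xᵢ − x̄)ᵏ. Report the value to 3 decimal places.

-0.896

x̄ = 5.1375
Σ(xᵢ − x̄)² = 50.6988 ⇒ m₂ = 6.33734
Σ(xᵢ − x̄)⁴ = 675.9525 ⇒ m₄ = 84.49406
m₂² = 40.16193
g₂ = m₄/m₂² − 3 = 2.10383 − 3 ≈ -0.896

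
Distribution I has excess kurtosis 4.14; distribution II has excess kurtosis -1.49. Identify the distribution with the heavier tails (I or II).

I

Higher excess kurtosis ⇒ heavier tails relative to the normal distribution.
4.14 vs -1.49: the larger is 4.14, so I has heavier tails. (I is leptokurtic — heavier-than-normal tails; the other is platykurtic.)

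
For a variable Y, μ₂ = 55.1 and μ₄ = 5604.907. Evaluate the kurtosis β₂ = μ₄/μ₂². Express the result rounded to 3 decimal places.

1.846

μ₂² = 55.1² = 3036.01000
μ₄/μ₂² = 5604.907 / 3036.01000 = 1.84614
β₂ ≈ 1.846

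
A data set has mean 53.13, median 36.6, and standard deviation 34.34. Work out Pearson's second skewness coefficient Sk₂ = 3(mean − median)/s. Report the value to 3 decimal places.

1.444

Sk₂ = 3(53.13 − 36.6) / 34.34 = 3 × 16.5300 / 34.34
    = 49.5900 / 34.34 ≈ 1.444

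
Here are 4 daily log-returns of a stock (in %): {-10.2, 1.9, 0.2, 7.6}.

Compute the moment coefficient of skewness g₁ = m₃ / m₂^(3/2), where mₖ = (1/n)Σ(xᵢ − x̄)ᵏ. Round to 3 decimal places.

x̄ = (-10.2 + 1.9 + 0.2 + 7.6) / 4 = -0.1250
deviations (xᵢ − x̄): -10.0750, 2.0250, 0.3250, 7.7250
Σ(xᵢ − x̄)² = 165.3875 ⇒ m₂ = 165.3875/4 = 41.34687
Σ(xᵢ − x̄)³ = -553.3369 ⇒ m₃ = -553.3369/4 = -138.33422
m₂^(3/2) = 41.34687^(1.5) = 265.86676
g₁ = m₃ / m₂^(3/2) = -138.33422 / 265.86676 ≈ -0.520

-0.520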